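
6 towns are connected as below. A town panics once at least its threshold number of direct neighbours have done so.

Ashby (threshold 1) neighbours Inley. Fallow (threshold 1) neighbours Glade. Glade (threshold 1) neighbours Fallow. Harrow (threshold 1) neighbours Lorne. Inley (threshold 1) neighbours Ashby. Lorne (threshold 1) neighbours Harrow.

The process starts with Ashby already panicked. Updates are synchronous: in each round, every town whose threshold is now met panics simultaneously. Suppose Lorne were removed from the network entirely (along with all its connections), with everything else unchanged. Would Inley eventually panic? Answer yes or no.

yes

With Lorne removed:
Round 1 — Ashby panics (initial).
Round 2 — checking thresholds:
  Inley: 1 of 1 neighbours ≥ 1, panics.
Round 3 — no new panics; cascade stops.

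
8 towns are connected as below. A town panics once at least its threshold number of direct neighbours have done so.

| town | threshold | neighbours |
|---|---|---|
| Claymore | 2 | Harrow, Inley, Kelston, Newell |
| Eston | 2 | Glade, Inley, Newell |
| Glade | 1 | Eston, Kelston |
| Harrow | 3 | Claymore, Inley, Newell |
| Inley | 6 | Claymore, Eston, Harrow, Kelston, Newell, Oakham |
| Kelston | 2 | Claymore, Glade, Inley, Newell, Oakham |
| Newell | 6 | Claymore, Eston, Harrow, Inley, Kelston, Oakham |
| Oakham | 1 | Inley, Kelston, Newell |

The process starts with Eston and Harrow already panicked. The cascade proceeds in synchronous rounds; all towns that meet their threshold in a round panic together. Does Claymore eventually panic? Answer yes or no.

no

Round 1 — Eston, Harrow panic (initial).
Round 2 — checking thresholds:
  Claymore: 1 of 4 neighbours < 2, below threshold.
  Glade: 1 of 2 neighbours ≥ 1, panics.
  Inley: 2 of 6 neighbours < 6, below threshold.
  Newell: 2 of 6 neighbours < 6, below threshold.
Round 3 — no new panics; cascade stops.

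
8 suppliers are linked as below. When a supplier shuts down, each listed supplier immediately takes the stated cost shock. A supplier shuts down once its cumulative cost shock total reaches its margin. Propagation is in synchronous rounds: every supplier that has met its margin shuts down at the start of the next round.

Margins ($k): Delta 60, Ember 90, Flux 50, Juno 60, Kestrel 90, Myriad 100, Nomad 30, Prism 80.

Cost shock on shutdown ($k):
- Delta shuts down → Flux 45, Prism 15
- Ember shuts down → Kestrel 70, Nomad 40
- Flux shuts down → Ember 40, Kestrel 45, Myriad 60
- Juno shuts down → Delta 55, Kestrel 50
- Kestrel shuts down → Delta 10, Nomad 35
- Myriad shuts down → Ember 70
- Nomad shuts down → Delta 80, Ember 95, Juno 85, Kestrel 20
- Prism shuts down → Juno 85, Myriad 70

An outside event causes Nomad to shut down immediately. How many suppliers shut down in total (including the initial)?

Round 1 — Nomad shuts down (initial).
  Delta: +80 → 80 ≥ 60
  Ember: +95 → 95 ≥ 90
  Juno: +85 → 85 ≥ 60
  Kestrel: +20 → 20 < 90
Round 2 — Delta, Ember, Juno shut down.
  Flux: +45 → 45 < 50
  Kestrel: +70+50 → 140 ≥ 90
  Prism: +15 → 15 < 80
Round 3 — Kestrel shuts down.
No further shutdowns.

5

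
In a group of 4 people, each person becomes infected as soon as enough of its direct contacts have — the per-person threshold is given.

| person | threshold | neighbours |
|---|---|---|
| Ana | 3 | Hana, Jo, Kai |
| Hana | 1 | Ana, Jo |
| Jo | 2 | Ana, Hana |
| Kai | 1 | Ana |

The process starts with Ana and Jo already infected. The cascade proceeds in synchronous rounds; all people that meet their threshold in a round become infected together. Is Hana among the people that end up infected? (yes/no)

Round 1 — Ana, Jo become infected (initial).
Round 2 — checking thresholds:
  Hana: 2 of 2 neighbours ≥ 1, becomes infected.
  Kai: 1 of 1 neighbours ≥ 1, becomes infected.
Round 3 — no new infections; cascade stops.

yes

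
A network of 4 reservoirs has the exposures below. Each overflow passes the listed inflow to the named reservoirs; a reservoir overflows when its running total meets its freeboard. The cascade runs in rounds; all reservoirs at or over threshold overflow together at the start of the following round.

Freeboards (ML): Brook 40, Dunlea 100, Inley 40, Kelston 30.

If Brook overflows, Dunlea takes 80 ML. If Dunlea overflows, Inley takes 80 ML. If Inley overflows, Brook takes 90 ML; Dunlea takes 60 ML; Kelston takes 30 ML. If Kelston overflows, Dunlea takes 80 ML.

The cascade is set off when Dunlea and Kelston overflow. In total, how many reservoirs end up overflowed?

Round 1 — Dunlea, Kelston overflow (initial).
  Inley: +80 → 80 ≥ 40
Round 2 — Inley overflows.
  Brook: +90 → 90 ≥ 40
Round 3 — Brook overflows.
No further overflows.

4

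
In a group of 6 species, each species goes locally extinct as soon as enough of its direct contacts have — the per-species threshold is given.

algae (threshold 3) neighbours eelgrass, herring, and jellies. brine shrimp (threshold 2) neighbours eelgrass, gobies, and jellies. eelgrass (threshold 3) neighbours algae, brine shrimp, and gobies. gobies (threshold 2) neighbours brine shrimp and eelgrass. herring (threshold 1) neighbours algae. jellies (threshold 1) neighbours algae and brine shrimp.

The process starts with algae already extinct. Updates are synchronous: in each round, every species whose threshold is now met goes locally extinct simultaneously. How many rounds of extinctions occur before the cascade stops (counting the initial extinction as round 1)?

2

Round 1 — algae goes locally extinct (initial).
Round 2 — checking thresholds:
  eelgrass: 1 of 3 neighbours < 3, not yet.
  herring: 1 of 1 neighbours ≥ 1, goes locally extinct.
  jellies: 1 of 2 neighbours ≥ 1, goes locally extinct.
Round 3 — no new extinctions; cascade stops.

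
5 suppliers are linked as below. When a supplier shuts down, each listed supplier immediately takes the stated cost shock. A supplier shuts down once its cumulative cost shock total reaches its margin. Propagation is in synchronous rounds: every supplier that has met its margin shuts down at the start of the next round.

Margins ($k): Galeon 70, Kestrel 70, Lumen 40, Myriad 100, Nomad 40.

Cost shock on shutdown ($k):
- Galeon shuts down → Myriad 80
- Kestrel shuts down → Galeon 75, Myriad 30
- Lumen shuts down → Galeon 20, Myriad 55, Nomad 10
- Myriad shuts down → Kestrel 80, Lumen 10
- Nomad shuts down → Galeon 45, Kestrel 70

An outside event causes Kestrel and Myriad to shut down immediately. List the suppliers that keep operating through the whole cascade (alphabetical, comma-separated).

Round 1 — Kestrel, Myriad shut down (initial).
  Galeon: +75 → 75 ≥ 70
  Lumen: +10 → 10 < 40
Round 2 — Galeon shuts down.
No further shutdowns.

Lumen, Nomad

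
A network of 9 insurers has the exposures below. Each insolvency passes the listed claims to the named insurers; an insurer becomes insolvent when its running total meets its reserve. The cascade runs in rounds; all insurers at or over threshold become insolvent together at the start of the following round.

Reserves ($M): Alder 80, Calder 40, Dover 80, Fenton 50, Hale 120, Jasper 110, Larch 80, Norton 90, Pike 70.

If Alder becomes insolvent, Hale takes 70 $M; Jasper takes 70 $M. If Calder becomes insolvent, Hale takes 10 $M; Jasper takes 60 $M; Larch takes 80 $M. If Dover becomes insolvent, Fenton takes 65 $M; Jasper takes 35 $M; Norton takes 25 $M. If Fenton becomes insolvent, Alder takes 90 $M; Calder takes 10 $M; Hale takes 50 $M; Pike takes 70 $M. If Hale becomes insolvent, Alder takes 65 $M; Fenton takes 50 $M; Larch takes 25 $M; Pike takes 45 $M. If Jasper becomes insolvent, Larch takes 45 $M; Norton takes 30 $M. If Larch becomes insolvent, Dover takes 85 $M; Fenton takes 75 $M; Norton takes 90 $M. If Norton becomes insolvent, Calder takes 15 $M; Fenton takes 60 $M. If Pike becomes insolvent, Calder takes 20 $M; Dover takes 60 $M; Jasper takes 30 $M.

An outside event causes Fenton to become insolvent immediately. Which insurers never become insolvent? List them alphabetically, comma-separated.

Calder, Dover, Jasper, Larch, Norton

Round 1 — Fenton becomes insolvent (initial).
  Alder: +90 → 90 ≥ 80
  Calder: +10 → 10 < 40
  Hale: +50 → 50 < 120
  Pike: +70 → 70 ≥ 70
Round 2 — Alder, Pike become insolvent.
  Calder: +20 → 30 < 40
  Dover: +60 → 60 < 80
  Hale: +70 → 120 ≥ 120
  Jasper: +70+30 → 100 < 110
Round 3 — Hale becomes insolvent.
  Larch: +25 → 25 < 80
No further insolvencies.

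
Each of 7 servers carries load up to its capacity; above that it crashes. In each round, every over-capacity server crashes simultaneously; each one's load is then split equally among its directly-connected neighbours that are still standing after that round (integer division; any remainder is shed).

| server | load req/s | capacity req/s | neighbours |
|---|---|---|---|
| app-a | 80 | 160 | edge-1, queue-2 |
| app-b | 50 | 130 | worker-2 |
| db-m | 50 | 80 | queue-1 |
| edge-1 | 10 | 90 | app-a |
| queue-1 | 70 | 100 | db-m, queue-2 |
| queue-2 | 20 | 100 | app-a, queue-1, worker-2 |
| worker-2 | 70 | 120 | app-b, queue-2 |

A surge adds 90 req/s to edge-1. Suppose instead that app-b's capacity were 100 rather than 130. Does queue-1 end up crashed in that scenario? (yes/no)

yes

With app-b's capacity at 100:
Round 1 — edge-1 at 100 > 90. edge-1 crashes.
  edge-1 sheds 100 req/s to app-a: 100 each.
    app-a: 80+100 = 180 > 160
Round 2 — app-a crashes.
  app-a sheds 180 req/s to queue-2: 180 each.
    queue-2: 20+180 = 200 > 100
Round 3 — queue-2 crashes.
  queue-2 sheds 200 req/s to queue-1, worker-2: 100 each.
    queue-1: 70+100 = 170 > 100
    worker-2: 70+100 = 170 > 120
Round 4 — queue-1, worker-2 crash.
  queue-1 sheds 170 req/s to db-m: 170 each.
    db-m: 50+170 = 220 > 80
  worker-2 sheds 170 req/s to app-b: 170 each.
    app-b: 50+170 = 220 > 100
Round 5 — app-b, db-m crash.
  app-b sheds 220 req/s: no online neighbours, lost.
  db-m sheds 220 req/s: no online neighbours, lost.
No further crashes.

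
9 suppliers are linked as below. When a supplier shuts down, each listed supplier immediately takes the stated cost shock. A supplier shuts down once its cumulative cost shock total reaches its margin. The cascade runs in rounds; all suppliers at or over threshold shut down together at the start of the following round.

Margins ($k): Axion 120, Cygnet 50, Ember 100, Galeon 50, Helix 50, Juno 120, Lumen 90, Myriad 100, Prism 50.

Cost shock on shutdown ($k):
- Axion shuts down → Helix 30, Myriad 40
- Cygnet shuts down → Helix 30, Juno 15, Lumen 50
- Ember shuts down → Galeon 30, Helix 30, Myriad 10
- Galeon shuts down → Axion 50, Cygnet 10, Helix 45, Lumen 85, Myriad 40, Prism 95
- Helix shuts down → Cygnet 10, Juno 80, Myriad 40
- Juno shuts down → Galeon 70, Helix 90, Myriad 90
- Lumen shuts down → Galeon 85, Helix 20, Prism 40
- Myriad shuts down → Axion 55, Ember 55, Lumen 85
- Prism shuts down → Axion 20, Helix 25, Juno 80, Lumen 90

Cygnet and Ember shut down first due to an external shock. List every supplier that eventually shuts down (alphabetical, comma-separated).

Cygnet, Ember, Helix

Round 1 — Cygnet, Ember shut down (initial).
  Galeon: +30 → 30 < 50
  Helix: +30+30 → 60 ≥ 50
  Juno: +15 → 15 < 120
  Lumen: +50 → 50 < 90
  Myriad: +10 → 10 < 100
Round 2 — Helix shuts down.
  Juno: +80 → 95 < 120
  Myriad: +40 → 50 < 100
No further shutdowns.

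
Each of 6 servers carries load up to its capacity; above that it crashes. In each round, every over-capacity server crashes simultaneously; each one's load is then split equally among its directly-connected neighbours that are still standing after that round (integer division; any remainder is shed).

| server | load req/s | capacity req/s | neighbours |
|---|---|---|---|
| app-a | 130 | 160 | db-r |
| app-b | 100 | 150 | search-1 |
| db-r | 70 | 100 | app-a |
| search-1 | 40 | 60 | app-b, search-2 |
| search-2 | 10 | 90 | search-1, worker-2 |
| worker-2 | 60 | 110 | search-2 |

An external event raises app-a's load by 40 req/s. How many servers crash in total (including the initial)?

2

Round 1 — app-a at 170 > 160. app-a crashes.
  app-a sheds 170 req/s to db-r: 170 each.
    db-r: 70+170 = 240 > 100
Round 2 — db-r crashes.
  db-r sheds 240 req/s: no online neighbours, lost.
No further crashes.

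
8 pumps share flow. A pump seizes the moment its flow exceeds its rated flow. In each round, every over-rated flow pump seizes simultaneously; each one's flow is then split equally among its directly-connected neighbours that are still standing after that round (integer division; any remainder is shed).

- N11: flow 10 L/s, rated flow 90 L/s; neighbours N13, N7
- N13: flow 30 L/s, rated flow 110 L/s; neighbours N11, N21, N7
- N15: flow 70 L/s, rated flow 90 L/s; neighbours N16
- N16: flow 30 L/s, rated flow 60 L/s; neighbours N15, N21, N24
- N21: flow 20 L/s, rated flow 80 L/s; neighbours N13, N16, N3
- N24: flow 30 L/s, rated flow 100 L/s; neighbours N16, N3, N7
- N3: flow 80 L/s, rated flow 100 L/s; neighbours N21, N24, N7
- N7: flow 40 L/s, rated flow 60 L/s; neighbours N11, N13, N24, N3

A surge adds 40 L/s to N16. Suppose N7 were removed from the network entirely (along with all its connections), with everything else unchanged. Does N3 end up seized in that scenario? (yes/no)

With N7 removed:
Round 1 — N16 at 70 > 60. N16 seizes.
  N16 sheds 70 L/s to N15, N21, N24: 23 each (1 lost).
    N15: 70+23 = 93 > 90
    N21: 20+23 = 43 ≤ 80
    N24: 30+23 = 53 ≤ 100
Round 2 — N15 seizes.
  N15 sheds 93 L/s: no online neighbours, lost.
No further seizures.

no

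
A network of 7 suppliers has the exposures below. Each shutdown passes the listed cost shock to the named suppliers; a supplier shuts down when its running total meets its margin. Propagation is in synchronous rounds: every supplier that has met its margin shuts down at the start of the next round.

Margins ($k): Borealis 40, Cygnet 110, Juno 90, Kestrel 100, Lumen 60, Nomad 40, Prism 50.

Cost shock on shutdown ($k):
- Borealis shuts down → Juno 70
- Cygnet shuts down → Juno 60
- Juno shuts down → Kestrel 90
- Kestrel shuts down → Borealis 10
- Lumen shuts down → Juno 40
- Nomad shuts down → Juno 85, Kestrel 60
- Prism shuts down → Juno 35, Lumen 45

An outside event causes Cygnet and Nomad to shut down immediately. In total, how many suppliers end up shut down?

4

Round 1 — Cygnet, Nomad shut down (initial).
  Juno: +60+85 → 145 ≥ 90
  Kestrel: +60 → 60 < 100
Round 2 — Juno shuts down.
  Kestrel: +90 → 150 ≥ 100
Round 3 — Kestrel shuts down.
  Borealis: +10 → 10 < 40
No further shutdowns.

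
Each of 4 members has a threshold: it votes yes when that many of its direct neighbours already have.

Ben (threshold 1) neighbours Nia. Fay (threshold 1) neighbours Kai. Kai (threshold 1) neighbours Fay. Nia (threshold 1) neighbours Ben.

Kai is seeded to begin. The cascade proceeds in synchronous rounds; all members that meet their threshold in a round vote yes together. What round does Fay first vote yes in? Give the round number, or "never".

Round 1 — Kai votes yes (initial).
Round 2 — checking thresholds:
  Fay: 1 of 1 neighbours ≥ 1, votes yes.
Round 3 — no new yes votes; cascade stops.

2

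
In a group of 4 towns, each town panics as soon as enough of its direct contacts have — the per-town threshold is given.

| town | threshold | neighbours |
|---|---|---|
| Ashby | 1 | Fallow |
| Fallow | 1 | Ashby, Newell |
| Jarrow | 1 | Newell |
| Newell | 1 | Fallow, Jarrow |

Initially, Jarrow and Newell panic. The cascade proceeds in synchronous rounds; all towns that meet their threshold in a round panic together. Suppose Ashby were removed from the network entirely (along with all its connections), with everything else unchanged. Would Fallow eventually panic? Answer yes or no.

yes

With Ashby removed:
Round 1 — Jarrow, Newell panic (initial).
Round 2 — checking thresholds:
  Fallow: 1 of 1 neighbours ≥ 1, panics.
Round 3 — no new panics; cascade stops.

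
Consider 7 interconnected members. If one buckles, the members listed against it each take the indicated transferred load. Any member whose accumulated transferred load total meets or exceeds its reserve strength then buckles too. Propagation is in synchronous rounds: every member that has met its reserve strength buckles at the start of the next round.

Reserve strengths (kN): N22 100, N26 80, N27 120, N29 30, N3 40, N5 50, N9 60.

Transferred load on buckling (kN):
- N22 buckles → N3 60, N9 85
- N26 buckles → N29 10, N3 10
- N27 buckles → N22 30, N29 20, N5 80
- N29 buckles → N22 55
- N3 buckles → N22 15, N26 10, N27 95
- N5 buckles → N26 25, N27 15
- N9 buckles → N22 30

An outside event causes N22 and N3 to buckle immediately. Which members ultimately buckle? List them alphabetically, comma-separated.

N22, N3, N9

Round 1 — N22, N3 buckle (initial).
  N26: +10 → 10 < 80
  N27: +95 → 95 < 120
  N9: +85 → 85 ≥ 60
Round 2 — N9 buckles.
No further bucklings.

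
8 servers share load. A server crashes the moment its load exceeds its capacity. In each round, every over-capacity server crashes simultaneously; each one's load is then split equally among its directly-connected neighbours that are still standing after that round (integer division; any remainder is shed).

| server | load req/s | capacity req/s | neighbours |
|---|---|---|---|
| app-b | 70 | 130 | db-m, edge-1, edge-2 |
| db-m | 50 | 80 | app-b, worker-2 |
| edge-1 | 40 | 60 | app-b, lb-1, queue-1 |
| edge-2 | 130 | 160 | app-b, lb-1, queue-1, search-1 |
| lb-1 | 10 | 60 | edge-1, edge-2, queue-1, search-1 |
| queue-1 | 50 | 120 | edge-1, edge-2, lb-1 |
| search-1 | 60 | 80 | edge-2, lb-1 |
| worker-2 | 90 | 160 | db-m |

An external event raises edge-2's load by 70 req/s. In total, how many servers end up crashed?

Round 1 — edge-2 at 200 > 160. edge-2 crashes.
  edge-2 sheds 200 req/s to app-b, lb-1, queue-1, search-1: 50 each.
    app-b: 70+50 = 120 ≤ 130
    lb-1: 10+50 = 60 ≤ 60
    queue-1: 50+50 = 100 ≤ 120
    search-1: 60+50 = 110 > 80
Round 2 — search-1 crashes.
  search-1 sheds 110 req/s to lb-1: 110 each.
    lb-1: 60+110 = 170 > 60
Round 3 — lb-1 crashes.
  lb-1 sheds 170 req/s to edge-1, queue-1: 85 each.
    edge-1: 40+85 = 125 > 60
    queue-1: 100+85 = 185 > 120
Round 4 — edge-1, queue-1 crash.
  edge-1 sheds 125 req/s to app-b: 125 each.
    app-b: 120+125 = 245 > 130
  queue-1 sheds 185 req/s: no online neighbours, lost.
Round 5 — app-b crashes.
  app-b sheds 245 req/s to db-m: 245 each.
    db-m: 50+245 = 295 > 80
Round 6 — db-m crashes.
  db-m sheds 295 req/s to worker-2: 295 each.
    worker-2: 90+295 = 385 > 160
Round 7 — worker-2 crashes.
  worker-2 sheds 385 req/s: no online neighbours, lost.
No further crashes.

8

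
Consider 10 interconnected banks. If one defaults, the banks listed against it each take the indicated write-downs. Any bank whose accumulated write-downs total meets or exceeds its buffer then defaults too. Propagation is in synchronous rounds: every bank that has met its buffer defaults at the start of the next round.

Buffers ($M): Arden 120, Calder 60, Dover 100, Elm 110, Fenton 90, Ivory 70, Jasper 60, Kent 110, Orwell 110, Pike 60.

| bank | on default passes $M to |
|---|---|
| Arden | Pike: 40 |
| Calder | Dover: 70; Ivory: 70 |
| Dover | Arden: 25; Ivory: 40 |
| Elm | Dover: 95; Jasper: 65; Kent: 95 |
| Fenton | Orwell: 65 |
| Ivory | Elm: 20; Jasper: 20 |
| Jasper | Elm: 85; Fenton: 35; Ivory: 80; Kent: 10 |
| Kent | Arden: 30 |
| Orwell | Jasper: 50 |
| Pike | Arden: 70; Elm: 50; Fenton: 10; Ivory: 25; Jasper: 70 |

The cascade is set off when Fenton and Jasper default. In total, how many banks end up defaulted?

3

Round 1 — Fenton, Jasper default (initial).
  Elm: +85 → 85 < 110
  Ivory: +80 → 80 ≥ 70
  Kent: +10 → 10 < 110
  Orwell: +65 → 65 < 110
Round 2 — Ivory defaults.
  Elm: +20 → 105 < 110
No further defaults.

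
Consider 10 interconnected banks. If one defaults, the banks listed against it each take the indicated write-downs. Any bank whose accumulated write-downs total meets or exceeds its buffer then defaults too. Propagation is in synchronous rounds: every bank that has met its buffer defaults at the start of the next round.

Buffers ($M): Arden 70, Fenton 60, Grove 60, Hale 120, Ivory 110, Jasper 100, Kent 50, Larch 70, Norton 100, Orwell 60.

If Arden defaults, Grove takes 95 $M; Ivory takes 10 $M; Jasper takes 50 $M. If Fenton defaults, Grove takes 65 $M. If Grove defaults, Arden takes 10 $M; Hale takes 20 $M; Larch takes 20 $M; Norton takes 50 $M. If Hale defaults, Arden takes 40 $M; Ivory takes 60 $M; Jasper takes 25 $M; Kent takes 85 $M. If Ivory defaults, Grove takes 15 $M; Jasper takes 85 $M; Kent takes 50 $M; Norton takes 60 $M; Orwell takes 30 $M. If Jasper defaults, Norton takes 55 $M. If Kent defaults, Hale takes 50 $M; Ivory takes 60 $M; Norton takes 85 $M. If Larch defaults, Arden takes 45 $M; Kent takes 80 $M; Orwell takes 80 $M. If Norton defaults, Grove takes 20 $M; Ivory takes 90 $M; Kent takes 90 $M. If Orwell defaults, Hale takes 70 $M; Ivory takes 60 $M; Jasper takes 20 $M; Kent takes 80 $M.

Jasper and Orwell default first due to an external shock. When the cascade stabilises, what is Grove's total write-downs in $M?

35

Round 1 — Jasper, Orwell default (initial).
  Hale: +70 → 70 < 120
  Ivory: +60 → 60 < 110
  Kent: +80 → 80 ≥ 50
  Norton: +55 → 55 < 100
Round 2 — Kent defaults.
  Hale: +50 → 120 ≥ 120
  Ivory: +60 → 120 ≥ 110
  Norton: +85 → 140 ≥ 100
Round 3 — Hale, Ivory, Norton default.
  Arden: +40 → 40 < 70
  Grove: +15+20 → 35 < 60
No further defaults.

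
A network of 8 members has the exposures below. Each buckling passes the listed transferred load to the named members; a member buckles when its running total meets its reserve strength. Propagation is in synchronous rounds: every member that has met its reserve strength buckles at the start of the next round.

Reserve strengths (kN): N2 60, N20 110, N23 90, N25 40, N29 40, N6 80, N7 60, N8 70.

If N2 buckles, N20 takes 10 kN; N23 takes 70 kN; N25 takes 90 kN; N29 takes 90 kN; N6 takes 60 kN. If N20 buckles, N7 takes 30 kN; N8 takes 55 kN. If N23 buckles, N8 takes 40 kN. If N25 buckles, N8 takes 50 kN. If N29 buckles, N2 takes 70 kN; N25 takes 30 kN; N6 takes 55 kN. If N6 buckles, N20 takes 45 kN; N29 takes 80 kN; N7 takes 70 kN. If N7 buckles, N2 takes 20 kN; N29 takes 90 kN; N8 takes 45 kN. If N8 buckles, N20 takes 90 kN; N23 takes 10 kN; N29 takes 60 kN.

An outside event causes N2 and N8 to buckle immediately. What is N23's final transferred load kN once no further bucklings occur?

Round 1 — N2, N8 buckle (initial).
  N20: +10+90 → 100 < 110
  N23: +70+10 → 80 < 90
  N25: +90 → 90 ≥ 40
  N29: +90+60 → 150 ≥ 40
  N6: +60 → 60 < 80
Round 2 — N25, N29 buckle.
  N6: +55 → 115 ≥ 80
Round 3 — N6 buckles.
  N20: +45 → 145 ≥ 110
  N7: +70 → 70 ≥ 60
Round 4 — N20, N7 buckle.
No further bucklings.

80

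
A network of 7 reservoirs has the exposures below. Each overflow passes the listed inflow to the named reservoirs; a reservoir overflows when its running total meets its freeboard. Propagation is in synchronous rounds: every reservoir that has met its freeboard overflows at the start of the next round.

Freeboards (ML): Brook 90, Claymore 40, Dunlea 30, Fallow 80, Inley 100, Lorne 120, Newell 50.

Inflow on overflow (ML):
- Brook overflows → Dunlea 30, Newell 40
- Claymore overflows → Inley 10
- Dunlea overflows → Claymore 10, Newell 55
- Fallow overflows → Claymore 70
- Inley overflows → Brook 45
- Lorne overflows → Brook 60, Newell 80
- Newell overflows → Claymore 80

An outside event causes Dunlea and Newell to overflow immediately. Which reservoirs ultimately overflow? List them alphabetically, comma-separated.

Round 1 — Dunlea, Newell overflow (initial).
  Claymore: +10+80 → 90 ≥ 40
Round 2 — Claymore overflows.
  Inley: +10 → 10 < 100
No further overflows.

Claymore, Dunlea, Newell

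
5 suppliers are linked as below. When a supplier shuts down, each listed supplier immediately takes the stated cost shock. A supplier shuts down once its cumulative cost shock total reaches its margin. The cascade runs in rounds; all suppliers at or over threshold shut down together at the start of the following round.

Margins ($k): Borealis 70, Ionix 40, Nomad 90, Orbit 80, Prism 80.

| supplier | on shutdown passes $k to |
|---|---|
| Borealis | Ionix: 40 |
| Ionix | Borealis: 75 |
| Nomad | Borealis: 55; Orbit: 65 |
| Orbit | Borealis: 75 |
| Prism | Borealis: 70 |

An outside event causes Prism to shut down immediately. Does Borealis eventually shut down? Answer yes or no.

yes

Round 1 — Prism shuts down (initial).
  Borealis: +70 → 70 ≥ 70
Round 2 — Borealis shuts down.
  Ionix: +40 → 40 ≥ 40
Round 3 — Ionix shuts down.
No further shutdowns.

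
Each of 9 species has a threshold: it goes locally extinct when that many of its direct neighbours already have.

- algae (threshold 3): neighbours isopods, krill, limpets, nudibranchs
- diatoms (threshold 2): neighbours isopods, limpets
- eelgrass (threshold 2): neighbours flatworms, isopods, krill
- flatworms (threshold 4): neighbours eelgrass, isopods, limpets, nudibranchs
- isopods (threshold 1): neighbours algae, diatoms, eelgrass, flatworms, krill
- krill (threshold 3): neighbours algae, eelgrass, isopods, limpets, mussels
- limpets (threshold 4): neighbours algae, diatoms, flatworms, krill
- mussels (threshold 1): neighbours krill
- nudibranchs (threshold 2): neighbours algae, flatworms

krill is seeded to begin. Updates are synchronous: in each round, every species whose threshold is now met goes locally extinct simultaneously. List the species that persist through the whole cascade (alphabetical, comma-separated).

algae, diatoms, flatworms, limpets, nudibranchs

Round 1 — krill goes locally extinct (initial).
Round 2 — checking thresholds:
  algae: 1 of 4 neighbours < 3, below threshold.
  eelgrass: 1 of 3 neighbours < 2, below threshold.
  isopods: 1 of 5 neighbours ≥ 1, goes locally extinct.
  limpets: 1 of 4 neighbours < 4, below threshold.
  mussels: 1 of 1 neighbours ≥ 1, goes locally extinct.
Round 3 — checking thresholds:
  algae: 2 of 4 neighbours < 3, below threshold.
  diatoms: 1 of 2 neighbours < 2, below threshold.
  eelgrass: 2 of 3 neighbours ≥ 2, goes locally extinct.
  flatworms: 1 of 4 neighbours < 4, below threshold.
  limpets: 1 of 4 neighbours < 4, below threshold.
Round 4 — no new extinctions; cascade stops.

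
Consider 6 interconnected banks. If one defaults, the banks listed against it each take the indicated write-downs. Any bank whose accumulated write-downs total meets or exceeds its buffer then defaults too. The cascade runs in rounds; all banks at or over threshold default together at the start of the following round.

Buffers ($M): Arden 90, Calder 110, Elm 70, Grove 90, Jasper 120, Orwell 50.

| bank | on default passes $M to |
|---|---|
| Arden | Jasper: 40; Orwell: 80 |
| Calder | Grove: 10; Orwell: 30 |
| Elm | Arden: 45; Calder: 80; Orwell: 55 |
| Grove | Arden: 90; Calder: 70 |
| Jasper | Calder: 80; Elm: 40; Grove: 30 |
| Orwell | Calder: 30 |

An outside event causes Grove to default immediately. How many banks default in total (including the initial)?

3

Round 1 — Grove defaults (initial).
  Arden: +90 → 90 ≥ 90
  Calder: +70 → 70 < 110
Round 2 — Arden defaults.
  Jasper: +40 → 40 < 120
  Orwell: +80 → 80 ≥ 50
Round 3 — Orwell defaults.
  Calder: +30 → 100 < 110
No further defaults.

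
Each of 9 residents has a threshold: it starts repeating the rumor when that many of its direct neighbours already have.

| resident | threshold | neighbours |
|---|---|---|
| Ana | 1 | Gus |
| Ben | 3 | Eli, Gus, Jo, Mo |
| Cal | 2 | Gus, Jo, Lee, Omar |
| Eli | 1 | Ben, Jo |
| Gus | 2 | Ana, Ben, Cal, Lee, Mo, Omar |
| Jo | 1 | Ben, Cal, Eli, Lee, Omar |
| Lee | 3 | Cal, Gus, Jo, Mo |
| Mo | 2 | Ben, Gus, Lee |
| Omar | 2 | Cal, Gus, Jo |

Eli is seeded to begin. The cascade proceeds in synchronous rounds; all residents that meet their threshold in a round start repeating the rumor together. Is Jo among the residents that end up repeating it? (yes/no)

Round 1 — Eli starts repeating the rumor (initial).
Round 2 — checking thresholds:
  Ben: 1 of 4 neighbours < 3, not yet.
  Jo: 1 of 5 neighbours ≥ 1, starts repeating the rumor.
Round 3 — no new spreads; cascade stops.

yes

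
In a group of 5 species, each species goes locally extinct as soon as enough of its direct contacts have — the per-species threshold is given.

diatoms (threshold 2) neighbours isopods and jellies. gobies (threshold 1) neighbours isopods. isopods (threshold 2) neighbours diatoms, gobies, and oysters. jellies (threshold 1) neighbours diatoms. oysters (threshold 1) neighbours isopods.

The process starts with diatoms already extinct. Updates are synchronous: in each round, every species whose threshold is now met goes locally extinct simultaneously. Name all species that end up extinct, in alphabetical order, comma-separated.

diatoms, jellies

Round 1 — diatoms goes locally extinct (initial).
Round 2 — checking thresholds:
  isopods: 1 of 3 neighbours < 2, below threshold.
  jellies: 1 of 1 neighbours ≥ 1, goes locally extinct.
Round 3 — no new extinctions; cascade stops.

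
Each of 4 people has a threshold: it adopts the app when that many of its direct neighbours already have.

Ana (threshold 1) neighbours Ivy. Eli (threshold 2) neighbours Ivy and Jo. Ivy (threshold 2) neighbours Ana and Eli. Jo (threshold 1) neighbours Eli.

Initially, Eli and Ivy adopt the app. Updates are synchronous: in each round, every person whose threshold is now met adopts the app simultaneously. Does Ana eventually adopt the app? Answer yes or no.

Round 1 — Eli, Ivy adopt the app (initial).
Round 2 — checking thresholds:
  Ana: 1 of 1 neighbours ≥ 1, adopts the app.
  Jo: 1 of 1 neighbours ≥ 1, adopts the app.
Round 3 — no new adoptions; cascade stops.

yes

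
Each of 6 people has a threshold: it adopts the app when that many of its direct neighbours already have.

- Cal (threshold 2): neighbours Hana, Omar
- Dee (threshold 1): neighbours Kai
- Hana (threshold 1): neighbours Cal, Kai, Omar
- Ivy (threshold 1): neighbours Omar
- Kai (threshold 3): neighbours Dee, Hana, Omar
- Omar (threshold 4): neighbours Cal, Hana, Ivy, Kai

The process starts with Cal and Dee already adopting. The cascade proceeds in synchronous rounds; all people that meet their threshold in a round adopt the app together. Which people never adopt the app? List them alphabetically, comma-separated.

Round 1 — Cal, Dee adopt the app (initial).
Round 2 — checking thresholds:
  Hana: 1 of 3 neighbours ≥ 1, adopts the app.
  Kai: 1 of 3 neighbours < 3, below threshold.
  Omar: 1 of 4 neighbours < 4, below threshold.
Round 3 — no new adoptions; cascade stops.

Ivy, Kai, Omar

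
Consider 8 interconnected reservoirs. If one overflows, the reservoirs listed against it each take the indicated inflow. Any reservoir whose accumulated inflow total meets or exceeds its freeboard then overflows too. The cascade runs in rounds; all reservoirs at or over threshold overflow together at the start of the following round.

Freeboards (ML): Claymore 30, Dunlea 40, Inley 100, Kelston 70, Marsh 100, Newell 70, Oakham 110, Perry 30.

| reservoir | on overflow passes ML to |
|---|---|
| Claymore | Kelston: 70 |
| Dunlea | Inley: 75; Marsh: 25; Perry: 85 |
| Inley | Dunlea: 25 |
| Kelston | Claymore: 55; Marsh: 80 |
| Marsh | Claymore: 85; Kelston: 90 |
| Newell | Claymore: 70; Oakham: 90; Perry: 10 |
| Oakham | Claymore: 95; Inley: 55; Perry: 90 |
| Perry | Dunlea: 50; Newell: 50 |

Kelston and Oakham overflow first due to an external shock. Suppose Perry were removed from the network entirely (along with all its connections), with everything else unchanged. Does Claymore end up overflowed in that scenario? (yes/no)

With Perry removed:
Round 1 — Kelston, Oakham overflow (initial).
  Claymore: +55+95 → 150 ≥ 30
  Inley: +55 → 55 < 100
  Marsh: +80 → 80 < 100
Round 2 — Claymore overflows.
No further overflows.

yes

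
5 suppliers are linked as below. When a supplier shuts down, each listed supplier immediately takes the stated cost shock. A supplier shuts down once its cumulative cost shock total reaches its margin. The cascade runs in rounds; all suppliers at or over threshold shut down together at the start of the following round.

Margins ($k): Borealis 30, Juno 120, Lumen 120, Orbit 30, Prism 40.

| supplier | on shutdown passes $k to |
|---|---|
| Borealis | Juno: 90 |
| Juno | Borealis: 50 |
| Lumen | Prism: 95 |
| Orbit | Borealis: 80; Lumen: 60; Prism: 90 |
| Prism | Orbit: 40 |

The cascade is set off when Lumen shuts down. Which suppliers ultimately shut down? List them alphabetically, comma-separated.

Borealis, Lumen, Orbit, Prism

Round 1 — Lumen shuts down (initial).
  Prism: +95 → 95 ≥ 40
Round 2 — Prism shuts down.
  Orbit: +40 → 40 ≥ 30
Round 3 — Orbit shuts down.
  Borealis: +80 → 80 ≥ 30
Round 4 — Borealis shuts down.
  Juno: +90 → 90 < 120
No further shutdowns.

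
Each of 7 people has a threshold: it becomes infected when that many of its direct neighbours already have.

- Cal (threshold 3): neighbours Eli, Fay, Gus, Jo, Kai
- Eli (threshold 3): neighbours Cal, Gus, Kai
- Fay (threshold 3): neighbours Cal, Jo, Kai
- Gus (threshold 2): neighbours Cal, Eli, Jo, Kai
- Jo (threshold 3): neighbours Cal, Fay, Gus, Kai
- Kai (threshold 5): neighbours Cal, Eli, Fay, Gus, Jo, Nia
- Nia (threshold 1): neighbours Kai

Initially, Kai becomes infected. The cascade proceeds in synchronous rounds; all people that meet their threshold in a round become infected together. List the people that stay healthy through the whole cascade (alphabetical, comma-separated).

Cal, Eli, Fay, Gus, Jo

Round 1 — Kai becomes infected (initial).
Round 2 — checking thresholds:
  Cal: 1 of 5 neighbours < 3, not yet.
  Eli: 1 of 3 neighbours < 3, not yet.
  Fay: 1 of 3 neighbours < 3, not yet.
  Gus: 1 of 4 neighbours < 2, not yet.
  Jo: 1 of 4 neighbours < 3, not yet.
  Nia: 1 of 1 neighbours ≥ 1, becomes infected.
Round 3 — no new infections; cascade stops.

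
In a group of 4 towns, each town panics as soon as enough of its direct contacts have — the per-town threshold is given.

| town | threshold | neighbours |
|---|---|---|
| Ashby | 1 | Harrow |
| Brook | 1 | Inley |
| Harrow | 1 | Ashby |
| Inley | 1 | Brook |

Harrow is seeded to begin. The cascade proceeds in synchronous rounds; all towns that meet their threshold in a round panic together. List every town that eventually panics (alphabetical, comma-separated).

Ashby, Harrow

Round 1 — Harrow panics (initial).
Round 2 — checking thresholds:
  Ashby: 1 of 1 neighbours ≥ 1, panics.
Round 3 — no new panics; cascade stops.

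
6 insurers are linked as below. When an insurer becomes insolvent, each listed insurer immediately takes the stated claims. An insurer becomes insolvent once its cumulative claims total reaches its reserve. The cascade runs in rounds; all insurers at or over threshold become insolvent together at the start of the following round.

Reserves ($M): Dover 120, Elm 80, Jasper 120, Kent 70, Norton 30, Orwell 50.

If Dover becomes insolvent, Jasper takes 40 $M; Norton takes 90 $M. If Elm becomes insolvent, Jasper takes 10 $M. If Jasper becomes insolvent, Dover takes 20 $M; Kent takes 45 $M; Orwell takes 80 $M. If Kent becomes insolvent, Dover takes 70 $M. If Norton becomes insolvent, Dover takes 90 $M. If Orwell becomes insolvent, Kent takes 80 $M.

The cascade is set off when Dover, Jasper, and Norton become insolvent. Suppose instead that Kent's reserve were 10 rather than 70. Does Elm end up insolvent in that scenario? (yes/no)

no

With Kent's reserve at 10:
Round 1 — Dover, Jasper, Norton become insolvent (initial).
  Kent: +45 → 45 ≥ 10
  Orwell: +80 → 80 ≥ 50
Round 2 — Kent, Orwell become insolvent.
No further insolvencies.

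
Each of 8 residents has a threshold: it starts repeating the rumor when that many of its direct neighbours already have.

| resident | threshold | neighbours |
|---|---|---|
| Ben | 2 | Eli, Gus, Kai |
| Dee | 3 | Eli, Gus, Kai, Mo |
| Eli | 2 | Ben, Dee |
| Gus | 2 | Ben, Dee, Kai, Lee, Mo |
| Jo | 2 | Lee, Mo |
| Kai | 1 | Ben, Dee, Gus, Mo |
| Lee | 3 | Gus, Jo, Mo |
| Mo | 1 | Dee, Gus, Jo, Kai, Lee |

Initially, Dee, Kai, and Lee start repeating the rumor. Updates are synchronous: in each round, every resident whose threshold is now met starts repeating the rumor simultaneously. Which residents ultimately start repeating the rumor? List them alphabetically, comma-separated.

Ben, Dee, Eli, Gus, Jo, Kai, Lee, Mo

Round 1 — Dee, Kai, Lee start repeating the rumor (initial).
Round 2 — checking thresholds:
  Ben: 1 of 3 neighbours < 2, not yet.
  Eli: 1 of 2 neighbours < 2, not yet.
  Gus: 3 of 5 neighbours ≥ 2, starts repeating the rumor.
  Jo: 1 of 2 neighbours < 2, not yet.
  Mo: 3 of 5 neighbours ≥ 1, starts repeating the rumor.
Round 3 — checking thresholds:
  Ben: 2 of 3 neighbours ≥ 2, starts repeating the rumor.
  Eli: 1 of 2 neighbours < 2, not yet.
  Jo: 2 of 2 neighbours ≥ 2, starts repeating the rumor.
Round 4 — checking thresholds:
  Eli: 2 of 2 neighbours ≥ 2, starts repeating the rumor.
Round 5 — no new spreads; cascade stops.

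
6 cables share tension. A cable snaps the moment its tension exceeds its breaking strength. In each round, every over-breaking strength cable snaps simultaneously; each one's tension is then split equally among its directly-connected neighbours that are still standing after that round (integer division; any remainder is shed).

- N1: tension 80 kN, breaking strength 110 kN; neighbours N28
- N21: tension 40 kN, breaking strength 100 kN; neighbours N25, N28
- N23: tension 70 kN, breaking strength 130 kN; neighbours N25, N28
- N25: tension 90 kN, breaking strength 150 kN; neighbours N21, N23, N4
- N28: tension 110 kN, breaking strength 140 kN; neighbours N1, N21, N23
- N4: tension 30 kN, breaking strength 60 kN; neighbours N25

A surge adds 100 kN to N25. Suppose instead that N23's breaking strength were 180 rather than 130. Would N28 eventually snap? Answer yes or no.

yes

With N23's breaking strength at 180:
Round 1 — N25 at 190 > 150. N25 snaps.
  N25 sheds 190 kN to N21, N23, N4: 63 each (1 lost).
    N21: 40+63 = 103 > 100
    N23: 70+63 = 133 ≤ 180
    N4: 30+63 = 93 > 60
Round 2 — N21, N4 snap.
  N21 sheds 103 kN to N28: 103 each.
    N28: 110+103 = 213 > 140
  N4 sheds 93 kN: no online neighbours, lost.
Round 3 — N28 snaps.
  N28 sheds 213 kN to N1, N23: 106 each (1 lost).
    N1: 80+106 = 186 > 110
    N23: 133+106 = 239 > 180
Round 4 — N1, N23 snap.
  N1 sheds 186 kN: no online neighbours, lost.
  N23 sheds 239 kN: no online neighbours, lost.
No further breaks.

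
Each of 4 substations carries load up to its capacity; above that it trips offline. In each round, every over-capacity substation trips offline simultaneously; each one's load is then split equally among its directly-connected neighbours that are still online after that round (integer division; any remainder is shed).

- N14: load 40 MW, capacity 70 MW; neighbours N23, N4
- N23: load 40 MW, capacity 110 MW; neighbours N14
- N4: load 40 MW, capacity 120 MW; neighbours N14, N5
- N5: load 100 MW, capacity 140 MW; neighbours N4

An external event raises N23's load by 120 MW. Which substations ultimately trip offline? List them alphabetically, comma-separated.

N14, N23, N4, N5

Round 1 — N23 at 160 > 110. N23 trips offline.
  N23 sheds 160 MW to N14: 160 each.
    N14: 40+160 = 200 > 70
Round 2 — N14 trips offline.
  N14 sheds 200 MW to N4: 200 each.
    N4: 40+200 = 240 > 120
Round 3 — N4 trips offline.
  N4 sheds 240 MW to N5: 240 each.
    N5: 100+240 = 340 > 140
Round 4 — N5 trips offline.
  N5 sheds 340 MW: no online neighbours, lost.
No further trips.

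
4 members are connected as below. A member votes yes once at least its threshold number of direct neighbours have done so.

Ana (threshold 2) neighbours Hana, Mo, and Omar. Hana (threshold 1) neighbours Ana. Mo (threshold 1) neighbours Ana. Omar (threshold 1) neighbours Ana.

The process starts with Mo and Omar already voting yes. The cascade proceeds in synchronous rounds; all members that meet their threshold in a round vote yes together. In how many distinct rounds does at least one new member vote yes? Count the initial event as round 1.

Round 1 — Mo, Omar vote yes (initial).
Round 2 — checking thresholds:
  Ana: 2 of 3 neighbours ≥ 2, votes yes.
Round 3 — checking thresholds:
  Hana: 1 of 1 neighbours ≥ 1, votes yes.
Round 4 — no new yes votes; cascade stops.

3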